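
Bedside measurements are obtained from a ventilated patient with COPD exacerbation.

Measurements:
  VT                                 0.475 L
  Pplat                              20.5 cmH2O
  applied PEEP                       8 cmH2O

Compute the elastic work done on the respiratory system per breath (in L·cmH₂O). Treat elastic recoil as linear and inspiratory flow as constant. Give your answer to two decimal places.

2.97

Elastic work ≈ ½ × (Pplat − PEEP) × Vt = 0.5 × (20.5 − 8) × 0.475 L = 0.5 × 12.5 × 0.475 = 2.969 L·cmH2O.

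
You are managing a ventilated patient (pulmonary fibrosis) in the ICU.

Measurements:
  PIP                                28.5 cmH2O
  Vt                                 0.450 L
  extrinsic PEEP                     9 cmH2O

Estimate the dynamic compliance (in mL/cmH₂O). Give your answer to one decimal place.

Dynamic compliance = Vt / (PIP − PEEP) = 450 / (28.5 − 9) = 450 / 19.5 = 23.077 mL/cmH2O.

23.1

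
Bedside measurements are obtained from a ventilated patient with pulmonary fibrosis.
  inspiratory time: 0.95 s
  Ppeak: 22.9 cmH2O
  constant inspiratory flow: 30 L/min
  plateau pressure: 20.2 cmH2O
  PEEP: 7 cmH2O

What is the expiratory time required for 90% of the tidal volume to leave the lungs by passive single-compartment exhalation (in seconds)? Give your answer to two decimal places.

Flow: 30 L/min ÷ 60 = 0.5 L/s.
Vt = flow × Ti = 0.5 L/s × 0.95 s × 1000 mL/L = 475.0 mL.
R = (PIP − Pplat)/V̇ = (22.9 − 20.2) / 0.5 = 2.7/0.5 = 5.4 cmH2O·s/L.
C = Vt/(Pplat − PEEP) = 475.0 / (20.2 − 7) = 475.0/13.2 = 35.985 mL/cmH2O.
τ = R × C = 5.4 × 0.03599 L/cmH2O = 0.1943 s.
t = −τ·ln(1 − 0.90) = −0.1943·ln(0.1) = 0.4474 s.

0.45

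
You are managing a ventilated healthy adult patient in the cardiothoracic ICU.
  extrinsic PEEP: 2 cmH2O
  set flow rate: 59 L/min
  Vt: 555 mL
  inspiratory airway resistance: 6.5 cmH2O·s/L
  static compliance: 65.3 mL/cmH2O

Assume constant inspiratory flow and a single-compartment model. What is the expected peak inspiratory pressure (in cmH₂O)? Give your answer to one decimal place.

16.9

Flow: 59 L/min ÷ 60 = 0.9833 L/s.
Equation of motion (constant flow): PIP = Vt/C + R·V̇ + PEEP.
PIP = 555/65.3 + 6.5×0.9833 + 2 = 8.499 + 6.391 + 2 = 16.89 cmH2O.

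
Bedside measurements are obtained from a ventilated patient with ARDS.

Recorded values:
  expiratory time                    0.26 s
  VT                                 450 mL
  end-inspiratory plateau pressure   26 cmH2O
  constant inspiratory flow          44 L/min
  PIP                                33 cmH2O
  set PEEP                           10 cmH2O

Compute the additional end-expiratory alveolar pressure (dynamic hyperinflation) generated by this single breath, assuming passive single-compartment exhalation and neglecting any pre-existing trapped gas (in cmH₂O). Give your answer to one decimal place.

6.1

Flow: 44 L/min ÷ 60 = 0.7333 L/s.
R = (PIP − Pplat)/V̇ = (33 − 26) / 0.7333 = 7.0/0.7333 = 9.546 cmH2O·s/L.
C = Vt/(Pplat − PEEP) = 450.0 / (26 − 10) = 450.0/16.0 = 28.125 mL/cmH2O.
τ = R × C = 9.546 × 0.02813 L/cmH2O = 0.2685 s.
Fraction remaining = e^(−Te/τ) = e^(−0.26/0.2685) = 0.3797; trapped volume = 450.0 × 0.3797 = 170.87 mL.
Additional alveolar pressure from trapping ≈ V_trapped / C = 170.87 / 28.125 = 6.075 cmH2O.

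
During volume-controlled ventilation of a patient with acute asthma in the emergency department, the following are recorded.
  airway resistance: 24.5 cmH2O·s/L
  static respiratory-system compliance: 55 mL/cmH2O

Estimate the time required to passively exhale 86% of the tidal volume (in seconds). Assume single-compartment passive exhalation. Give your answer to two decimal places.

2.65

τ = R × C = 24.5 × 55 mL/cmH2O = 24.5 × 0.055 L/cmH2O = 1.348 s.
Exhaled fraction f = 1 − e^(−t/τ) → t = −τ·ln(1 − f) = −1.348·ln(0.14) = 2.65 s.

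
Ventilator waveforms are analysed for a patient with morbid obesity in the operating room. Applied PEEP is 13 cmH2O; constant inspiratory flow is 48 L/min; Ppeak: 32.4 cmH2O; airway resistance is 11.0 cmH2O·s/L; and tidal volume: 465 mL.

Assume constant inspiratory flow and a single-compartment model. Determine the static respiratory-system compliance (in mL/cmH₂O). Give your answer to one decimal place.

43.9

Flow: 48 L/min ÷ 60 = 0.8 L/s.
Equation of motion (constant flow): PIP = Vt/C + R·V̇ + PEEP.
Vt/C = PIP − R·V̇ − PEEP = 32.4 − 11.0×0.8 − 13 = 32.4 − 8.8 − 13 = 10.6 cmH2O.
C = Vt / 10.6 = 465 / 10.6 = 43.868 mL/cmH2O.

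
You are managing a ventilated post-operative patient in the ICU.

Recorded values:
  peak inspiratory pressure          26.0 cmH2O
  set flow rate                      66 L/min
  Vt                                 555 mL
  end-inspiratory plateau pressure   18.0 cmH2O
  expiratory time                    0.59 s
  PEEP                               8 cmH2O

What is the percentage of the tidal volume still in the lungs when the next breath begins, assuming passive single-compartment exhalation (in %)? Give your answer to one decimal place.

23.2

Flow: 66 L/min ÷ 60 = 1.1 L/s.
R = (PIP − Pplat)/V̇ = (26.0 − 18.0) / 1.1 = 8.0/1.1 = 7.273 cmH2O·s/L.
C = Vt/(Pplat − PEEP) = 555.0 / (18.0 − 8) = 555.0/10.0 = 55.5 mL/cmH2O.
τ = R × C = 7.273 × 0.0555 L/cmH2O = 0.4037 s.
Fraction remaining at end-expiration = e^(−Te/τ) = e^(−0.59/0.4037) = 0.2319 → 23.19%.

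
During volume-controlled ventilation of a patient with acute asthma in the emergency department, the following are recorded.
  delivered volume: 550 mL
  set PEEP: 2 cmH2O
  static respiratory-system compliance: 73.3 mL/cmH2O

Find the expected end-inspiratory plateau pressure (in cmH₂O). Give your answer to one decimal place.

Pplat = PEEP + Vt / Cstat = 2 + 550 / 73.3 = 2 + 7.503 = 9.503 cmH2O.

9.5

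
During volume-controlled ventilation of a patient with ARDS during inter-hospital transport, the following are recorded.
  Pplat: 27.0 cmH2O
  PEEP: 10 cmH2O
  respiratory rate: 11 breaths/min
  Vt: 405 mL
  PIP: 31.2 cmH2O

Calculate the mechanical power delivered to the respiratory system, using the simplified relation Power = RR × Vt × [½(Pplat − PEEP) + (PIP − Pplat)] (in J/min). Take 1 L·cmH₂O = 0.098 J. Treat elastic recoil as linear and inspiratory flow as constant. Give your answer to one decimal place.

Per-breath work = Vt × [½(Pplat−PEEP) + (PIP−Pplat)] = 0.405 × [0.5×17.0 + 4.2] = 0.405 × 12.7 = 5.144 L·cmH2O.
Power = 11 × 5.144 = 56.584 L·cmH2O/min.
× 0.098 J/(L·cmH2O) → 5.545 J/min.

5.5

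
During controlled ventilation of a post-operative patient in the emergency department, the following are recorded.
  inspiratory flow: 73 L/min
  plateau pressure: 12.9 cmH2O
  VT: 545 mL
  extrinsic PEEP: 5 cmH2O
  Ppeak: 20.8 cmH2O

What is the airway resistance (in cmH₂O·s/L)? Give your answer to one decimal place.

Flow: 73 L/min ÷ 60 = 1.2167 L/s.
Raw = (PIP − Pplat) / flow = (20.8 − 12.9) / 1.2167 = 7.9 / 1.2167 = 6.493 cmH2O·s/L.

6.5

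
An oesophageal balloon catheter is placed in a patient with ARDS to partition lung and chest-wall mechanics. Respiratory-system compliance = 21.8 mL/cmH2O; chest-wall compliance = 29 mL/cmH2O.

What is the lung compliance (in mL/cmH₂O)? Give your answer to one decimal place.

87.8

1/CL = 1/Crs − 1/Ccw.
1/CL = 1/21.8 − 1/29 = 0.01139.
CL = 87.796 mL/cmH2O.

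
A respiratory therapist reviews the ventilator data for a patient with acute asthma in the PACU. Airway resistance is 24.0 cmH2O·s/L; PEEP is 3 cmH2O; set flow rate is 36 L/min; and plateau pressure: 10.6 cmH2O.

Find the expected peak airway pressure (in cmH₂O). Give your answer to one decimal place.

25.0

Flow: 36 L/min ÷ 60 = 0.6 L/s.
PIP = Pplat + Raw × flow = 10.6 + 24.0 × 0.6 = 10.6 + 14.4 = 25.0 cmH2O.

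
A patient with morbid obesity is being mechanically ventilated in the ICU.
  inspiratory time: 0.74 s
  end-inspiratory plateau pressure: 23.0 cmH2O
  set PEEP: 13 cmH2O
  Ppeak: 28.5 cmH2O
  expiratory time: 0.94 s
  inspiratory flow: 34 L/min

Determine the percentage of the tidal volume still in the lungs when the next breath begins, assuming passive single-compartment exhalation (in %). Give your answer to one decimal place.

Flow: 34 L/min ÷ 60 = 0.5667 L/s.
Vt = flow × Ti = 0.5667 L/s × 0.74 s × 1000 mL/L = 419.36 mL.
R = (PIP − Pplat)/V̇ = (28.5 − 23.0) / 0.5667 = 5.5/0.5667 = 9.705 cmH2O·s/L.
C = Vt/(Pplat − PEEP) = 419.36 / (23.0 − 13) = 419.36/10.0 = 41.936 mL/cmH2O.
τ = R × C = 9.705 × 0.04194 L/cmH2O = 0.407 s.
Fraction remaining at end-expiration = e^(−Te/τ) = e^(−0.94/0.407) = 0.0993 → 9.93%.

9.9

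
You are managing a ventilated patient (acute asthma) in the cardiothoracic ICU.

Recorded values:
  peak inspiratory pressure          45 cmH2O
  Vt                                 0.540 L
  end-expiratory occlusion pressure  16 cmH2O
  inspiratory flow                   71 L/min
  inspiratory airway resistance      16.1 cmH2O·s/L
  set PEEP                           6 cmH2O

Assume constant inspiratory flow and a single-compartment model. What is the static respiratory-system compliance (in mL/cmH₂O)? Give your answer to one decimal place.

54.3

Flow: 71 L/min ÷ 60 = 1.1833 L/s.
Total PEEP = 16 cmH2O (set 6 + intrinsic 10); this is the baseline alveolar pressure.
Equation of motion (constant flow): PIP = Vt/C + R·V̇ + PEEP.
Vt/C = PIP − R·V̇ − PEEP = 45 − 16.1×1.1833 − 16 = 45 − 19.051 − 16 = 9.949 cmH2O.
C = Vt / 9.949 = 540 / 9.949 = 54.277 mL/cmH2O.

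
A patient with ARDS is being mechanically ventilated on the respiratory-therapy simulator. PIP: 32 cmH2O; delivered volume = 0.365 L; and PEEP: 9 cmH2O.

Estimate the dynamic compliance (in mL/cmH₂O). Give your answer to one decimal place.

Dynamic compliance = Vt / (PIP − PEEP) = 365 / (32 − 9) = 365 / 23.0 = 15.87 mL/cmH2O.

15.9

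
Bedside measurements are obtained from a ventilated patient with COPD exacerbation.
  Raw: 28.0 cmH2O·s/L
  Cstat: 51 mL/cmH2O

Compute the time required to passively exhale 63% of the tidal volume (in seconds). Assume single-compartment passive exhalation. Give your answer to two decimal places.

τ = R × C = 28.0 × 51 mL/cmH2O = 28.0 × 0.051 L/cmH2O = 1.428 s.
Exhaled fraction f = 1 − e^(−t/τ) → t = −τ·ln(1 − f) = −1.428·ln(0.37) = 1.42 s.

1.42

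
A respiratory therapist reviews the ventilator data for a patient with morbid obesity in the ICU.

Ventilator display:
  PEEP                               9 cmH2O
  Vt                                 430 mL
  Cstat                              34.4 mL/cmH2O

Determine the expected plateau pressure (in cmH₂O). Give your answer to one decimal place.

Pplat = PEEP + Vt / Cstat = 9 + 430 / 34.4 = 9 + 12.5 = 21.5 cmH2O.

21.5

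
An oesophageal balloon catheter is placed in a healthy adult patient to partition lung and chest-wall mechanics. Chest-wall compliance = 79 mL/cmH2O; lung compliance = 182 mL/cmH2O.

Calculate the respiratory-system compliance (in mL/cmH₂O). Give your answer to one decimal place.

Lung and chest wall are elastances in series: 1/Crs = 1/CL + 1/Ccw.
1/Crs = 1/182 + 1/79 = 0.01815.
Crs = 55.096 mL/cmH2O.

55.1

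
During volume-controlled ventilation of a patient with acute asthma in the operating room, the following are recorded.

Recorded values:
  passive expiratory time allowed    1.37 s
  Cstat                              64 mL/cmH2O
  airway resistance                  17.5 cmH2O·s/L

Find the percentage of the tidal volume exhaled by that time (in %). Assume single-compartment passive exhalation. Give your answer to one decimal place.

70.6

τ = R × C = 17.5 × 64 mL/cmH2O = 17.5 × 0.064 L/cmH2O = 1.12 s.
Passive exhalation: V(t)/V₀ = e^(−t/τ) = e^(−1.37/1.12) = 0.2943.
Fraction exhaled = 1 − 0.2943 = 0.7057 → 70.57%.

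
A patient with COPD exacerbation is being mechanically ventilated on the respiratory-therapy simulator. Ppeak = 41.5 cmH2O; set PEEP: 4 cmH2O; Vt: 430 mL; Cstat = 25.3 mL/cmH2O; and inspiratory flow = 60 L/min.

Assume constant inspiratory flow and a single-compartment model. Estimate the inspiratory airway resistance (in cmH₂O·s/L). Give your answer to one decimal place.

20.5

Flow: 60 L/min ÷ 60 = 1 L/s.
Equation of motion (constant flow): PIP = Vt/C + R·V̇ + PEEP.
R·V̇ = PIP − Vt/C − PEEP = 41.5 − 430/25.3 − 4 = 41.5 − 16.996 − 4 = 20.504 cmH2O.
R = 20.504 / 1 = 20.504 cmH2O·s/L.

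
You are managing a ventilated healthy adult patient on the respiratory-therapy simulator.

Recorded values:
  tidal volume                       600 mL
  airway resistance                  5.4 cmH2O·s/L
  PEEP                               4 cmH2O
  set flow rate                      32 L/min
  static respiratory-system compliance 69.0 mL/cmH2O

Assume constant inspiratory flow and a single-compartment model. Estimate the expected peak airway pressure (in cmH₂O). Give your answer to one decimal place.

Flow: 32 L/min ÷ 60 = 0.5333 L/s.
Equation of motion (constant flow): PIP = Vt/C + R·V̇ + PEEP.
PIP = 600/69.0 + 5.4×0.5333 + 4 = 8.696 + 2.88 + 4 = 15.576 cmH2O.

15.6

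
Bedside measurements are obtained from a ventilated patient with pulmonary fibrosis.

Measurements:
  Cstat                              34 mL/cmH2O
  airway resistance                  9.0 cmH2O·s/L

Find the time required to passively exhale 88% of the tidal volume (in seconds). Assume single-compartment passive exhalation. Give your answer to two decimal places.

0.65

τ = R × C = 9.0 × 34 mL/cmH2O = 9.0 × 0.034 L/cmH2O = 0.306 s.
Exhaled fraction f = 1 − e^(−t/τ) → t = −τ·ln(1 − f) = −0.306·ln(0.12) = 0.6488 s.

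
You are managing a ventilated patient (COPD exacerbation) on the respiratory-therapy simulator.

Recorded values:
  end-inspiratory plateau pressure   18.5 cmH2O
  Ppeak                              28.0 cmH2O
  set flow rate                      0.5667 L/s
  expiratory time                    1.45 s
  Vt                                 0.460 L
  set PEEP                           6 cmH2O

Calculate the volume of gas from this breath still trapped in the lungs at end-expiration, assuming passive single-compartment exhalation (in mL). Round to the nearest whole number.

44

R = (PIP − Pplat)/V̇ = (28.0 − 18.5) / 0.5667 = 9.5/0.5667 = 16.764 cmH2O·s/L.
C = Vt/(Pplat − PEEP) = 460.0 / (18.5 − 6) = 460.0/12.5 = 36.8 mL/cmH2O.
τ = R × C = 16.764 × 0.0368 L/cmH2O = 0.6169 s.
Fraction remaining = e^(−Te/τ) = e^(−1.45/0.6169) = 0.09533.
Trapped volume = 460.0 × 0.09533 = 43.852 mL.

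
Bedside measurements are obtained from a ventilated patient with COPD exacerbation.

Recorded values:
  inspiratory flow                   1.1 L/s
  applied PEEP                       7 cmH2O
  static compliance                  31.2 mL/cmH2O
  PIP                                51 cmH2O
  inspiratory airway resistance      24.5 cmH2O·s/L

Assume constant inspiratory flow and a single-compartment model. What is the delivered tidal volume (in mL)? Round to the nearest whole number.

532

Equation of motion (constant flow): PIP = Vt/C + R·V̇ + PEEP.
Vt/C = PIP − R·V̇ − PEEP = 51 − 26.95 − 7 = 17.05 cmH2O.
Vt = C × 17.05 = 31.2 × 17.05 = 531.96 mL.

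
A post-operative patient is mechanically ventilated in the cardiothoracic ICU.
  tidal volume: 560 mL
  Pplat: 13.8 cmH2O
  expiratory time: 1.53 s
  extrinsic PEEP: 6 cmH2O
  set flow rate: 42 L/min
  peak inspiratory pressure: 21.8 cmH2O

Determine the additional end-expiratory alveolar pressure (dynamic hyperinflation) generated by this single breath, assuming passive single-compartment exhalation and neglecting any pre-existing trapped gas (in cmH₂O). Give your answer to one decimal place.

Flow: 42 L/min ÷ 60 = 0.7 L/s.
R = (PIP − Pplat)/V̇ = (21.8 − 13.8) / 0.7 = 8.0/0.7 = 11.429 cmH2O·s/L.
C = Vt/(Pplat − PEEP) = 560.0 / (13.8 − 6) = 560.0/7.8 = 71.795 mL/cmH2O.
τ = R × C = 11.429 × 0.0718 L/cmH2O = 0.8206 s.
Fraction remaining = e^(−Te/τ) = e^(−1.53/0.8206) = 0.155; trapped volume = 560.0 × 0.155 = 86.8 mL.
Additional alveolar pressure from trapping ≈ V_trapped / C = 86.8 / 71.795 = 1.209 cmH2O.

1.2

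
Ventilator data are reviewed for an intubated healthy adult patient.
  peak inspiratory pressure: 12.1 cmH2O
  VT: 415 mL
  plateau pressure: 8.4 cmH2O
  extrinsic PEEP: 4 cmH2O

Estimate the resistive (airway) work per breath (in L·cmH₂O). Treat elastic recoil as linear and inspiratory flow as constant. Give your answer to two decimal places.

With constant inspiratory flow the resistive pressure is constant at PIP − Pplat = 12.1 − 8.4 = 3.7 cmH2O, so resistive work = 3.7 × 0.415 = 1.536 L·cmH2O.

1.54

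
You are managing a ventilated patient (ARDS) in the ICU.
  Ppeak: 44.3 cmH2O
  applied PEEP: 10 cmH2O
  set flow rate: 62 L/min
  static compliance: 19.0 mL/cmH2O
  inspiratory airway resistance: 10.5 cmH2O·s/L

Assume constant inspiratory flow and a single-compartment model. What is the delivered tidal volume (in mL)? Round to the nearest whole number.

446

Flow: 62 L/min ÷ 60 = 1.0333 L/s.
Equation of motion (constant flow): PIP = Vt/C + R·V̇ + PEEP.
Vt/C = PIP − R·V̇ − PEEP = 44.3 − 10.85 − 10 = 23.45 cmH2O.
Vt = C × 23.45 = 19.0 × 23.45 = 445.55 mL.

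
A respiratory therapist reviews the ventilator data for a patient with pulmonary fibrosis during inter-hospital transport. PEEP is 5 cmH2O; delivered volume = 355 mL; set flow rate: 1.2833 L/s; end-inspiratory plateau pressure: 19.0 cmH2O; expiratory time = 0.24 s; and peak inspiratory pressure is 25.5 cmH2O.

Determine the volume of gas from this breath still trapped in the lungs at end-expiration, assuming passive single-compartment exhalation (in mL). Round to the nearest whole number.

R = (PIP − Pplat)/V̇ = (25.5 − 19.0) / 1.2833 = 6.5/1.2833 = 5.065 cmH2O·s/L.
C = Vt/(Pplat − PEEP) = 355.0 / (19.0 − 5) = 355.0/14.0 = 25.357 mL/cmH2O.
τ = R × C = 5.065 × 0.02536 L/cmH2O = 0.1284 s.
Fraction remaining = e^(−Te/τ) = e^(−0.24/0.1284) = 0.1543.
Trapped volume = 355.0 × 0.1543 = 54.777 mL.

55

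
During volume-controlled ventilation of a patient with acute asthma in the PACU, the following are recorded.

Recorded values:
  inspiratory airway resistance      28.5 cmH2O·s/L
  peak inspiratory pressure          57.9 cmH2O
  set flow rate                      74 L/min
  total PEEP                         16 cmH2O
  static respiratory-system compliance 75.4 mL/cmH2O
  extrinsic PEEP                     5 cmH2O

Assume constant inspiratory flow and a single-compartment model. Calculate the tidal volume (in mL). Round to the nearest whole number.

509

Flow: 74 L/min ÷ 60 = 1.2333 L/s.
Total PEEP = 16 cmH2O (set 5 + intrinsic 11); this is the baseline alveolar pressure.
Equation of motion (constant flow): PIP = Vt/C + R·V̇ + PEEP.
Vt/C = PIP − R·V̇ − PEEP = 57.9 − 35.149 − 16 = 6.751 cmH2O.
Vt = C × 6.751 = 75.4 × 6.751 = 509.03 mL.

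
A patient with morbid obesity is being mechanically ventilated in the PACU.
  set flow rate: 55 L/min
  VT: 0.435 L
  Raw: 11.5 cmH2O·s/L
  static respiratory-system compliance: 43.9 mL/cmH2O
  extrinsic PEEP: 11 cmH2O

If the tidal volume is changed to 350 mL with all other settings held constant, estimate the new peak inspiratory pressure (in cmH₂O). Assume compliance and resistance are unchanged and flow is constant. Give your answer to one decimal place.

Flow: 55 L/min ÷ 60 = 0.9167 L/s.
PIP = Vt/C + R·V̇ + PEEP (constant-flow equation of motion).
Only the elastic term changes: ΔPIP = ΔVt / C = (350 − 435) / 43.9 = -1.936 cmH2O.
Original PIP = 435/43.9 + 11.5×0.9167 + 11 = 31.451 cmH2O; new PIP = 31.451 + (-1.936) = 29.515 cmH2O.

29.5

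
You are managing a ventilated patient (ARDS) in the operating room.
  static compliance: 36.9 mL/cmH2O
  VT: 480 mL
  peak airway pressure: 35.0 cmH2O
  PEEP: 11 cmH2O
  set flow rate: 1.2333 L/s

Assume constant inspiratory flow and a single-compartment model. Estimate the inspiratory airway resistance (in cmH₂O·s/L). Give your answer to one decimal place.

Equation of motion (constant flow): PIP = Vt/C + R·V̇ + PEEP.
R·V̇ = PIP − Vt/C − PEEP = 35.0 − 480/36.9 − 11 = 35.0 − 13.008 − 11 = 10.992 cmH2O.
R = 10.992 / 1.2333 = 8.913 cmH2O·s/L.

8.9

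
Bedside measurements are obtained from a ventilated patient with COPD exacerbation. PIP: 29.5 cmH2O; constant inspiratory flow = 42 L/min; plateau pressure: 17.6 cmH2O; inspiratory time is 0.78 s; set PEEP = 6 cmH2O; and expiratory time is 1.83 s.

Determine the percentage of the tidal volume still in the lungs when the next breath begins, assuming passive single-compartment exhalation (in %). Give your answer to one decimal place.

10.2

Flow: 42 L/min ÷ 60 = 0.7 L/s.
Vt = flow × Ti = 0.7 L/s × 0.78 s × 1000 mL/L = 546.0 mL.
R = (PIP − Pplat)/V̇ = (29.5 − 17.6) / 0.7 = 11.9/0.7 = 17.0 cmH2O·s/L.
C = Vt/(Pplat − PEEP) = 546.0 / (17.6 − 6) = 546.0/11.6 = 47.069 mL/cmH2O.
τ = R × C = 17.0 × 0.04707 L/cmH2O = 0.8002 s.
Fraction remaining at end-expiration = e^(−Te/τ) = e^(−1.83/0.8002) = 0.1016 → 10.16%.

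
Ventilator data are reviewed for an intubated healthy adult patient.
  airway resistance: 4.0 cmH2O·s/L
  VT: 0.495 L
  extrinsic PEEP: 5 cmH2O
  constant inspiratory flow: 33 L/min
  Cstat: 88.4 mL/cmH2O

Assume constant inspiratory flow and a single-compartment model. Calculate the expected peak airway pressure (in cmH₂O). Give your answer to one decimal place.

12.8

Flow: 33 L/min ÷ 60 = 0.55 L/s.
Equation of motion (constant flow): PIP = Vt/C + R·V̇ + PEEP.
PIP = 495/88.4 + 4.0×0.55 + 5 = 5.6 + 2.2 + 5 = 12.8 cmH2O.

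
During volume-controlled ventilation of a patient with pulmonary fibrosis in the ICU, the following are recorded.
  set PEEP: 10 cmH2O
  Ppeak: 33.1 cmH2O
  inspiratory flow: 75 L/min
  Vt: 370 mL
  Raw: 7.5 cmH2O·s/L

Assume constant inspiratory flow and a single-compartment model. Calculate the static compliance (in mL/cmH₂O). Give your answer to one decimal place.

Flow: 75 L/min ÷ 60 = 1.25 L/s.
Equation of motion (constant flow): PIP = Vt/C + R·V̇ + PEEP.
Vt/C = PIP − R·V̇ − PEEP = 33.1 − 7.5×1.25 − 10 = 33.1 − 9.375 − 10 = 13.725 cmH2O.
C = Vt / 13.725 = 370 / 13.725 = 26.958 mL/cmH2O.

27.0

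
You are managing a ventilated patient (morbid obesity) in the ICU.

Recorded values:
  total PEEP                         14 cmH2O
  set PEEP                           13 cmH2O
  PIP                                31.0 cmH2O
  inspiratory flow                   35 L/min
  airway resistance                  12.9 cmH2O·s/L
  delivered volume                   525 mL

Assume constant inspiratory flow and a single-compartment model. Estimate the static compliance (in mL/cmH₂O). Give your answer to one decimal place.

Flow: 35 L/min ÷ 60 = 0.5833 L/s.
Total PEEP = 14 cmH2O (set 13 + intrinsic 1); this is the baseline alveolar pressure.
Equation of motion (constant flow): PIP = Vt/C + R·V̇ + PEEP.
Vt/C = PIP − R·V̇ − PEEP = 31.0 − 12.9×0.5833 − 14 = 31.0 − 7.525 − 14 = 9.475 cmH2O.
C = Vt / 9.475 = 525 / 9.475 = 55.409 mL/cmH2O.

55.4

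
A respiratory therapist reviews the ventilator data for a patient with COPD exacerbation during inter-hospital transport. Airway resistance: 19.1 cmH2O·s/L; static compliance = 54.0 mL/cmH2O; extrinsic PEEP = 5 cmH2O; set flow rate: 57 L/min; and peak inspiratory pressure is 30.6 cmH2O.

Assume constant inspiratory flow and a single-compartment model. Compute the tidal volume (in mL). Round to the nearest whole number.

403

Flow: 57 L/min ÷ 60 = 0.95 L/s.
Equation of motion (constant flow): PIP = Vt/C + R·V̇ + PEEP.
Vt/C = PIP − R·V̇ − PEEP = 30.6 − 18.145 − 5 = 7.455 cmH2O.
Vt = C × 7.455 = 54.0 × 7.455 = 402.57 mL.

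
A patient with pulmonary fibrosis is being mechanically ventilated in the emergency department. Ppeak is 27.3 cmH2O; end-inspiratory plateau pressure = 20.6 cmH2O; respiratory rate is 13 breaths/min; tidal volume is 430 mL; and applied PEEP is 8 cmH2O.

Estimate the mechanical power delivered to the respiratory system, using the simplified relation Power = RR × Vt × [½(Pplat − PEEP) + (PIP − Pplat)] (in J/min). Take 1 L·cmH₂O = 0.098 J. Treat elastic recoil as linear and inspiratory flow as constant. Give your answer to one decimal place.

7.1

Per-breath work = Vt × [½(Pplat−PEEP) + (PIP−Pplat)] = 0.430 × [0.5×12.6 + 6.7] = 0.430 × 13.0 = 5.59 L·cmH2O.
Power = 13 × 5.59 = 72.67 L·cmH2O/min.
× 0.098 J/(L·cmH2O) → 7.122 J/min.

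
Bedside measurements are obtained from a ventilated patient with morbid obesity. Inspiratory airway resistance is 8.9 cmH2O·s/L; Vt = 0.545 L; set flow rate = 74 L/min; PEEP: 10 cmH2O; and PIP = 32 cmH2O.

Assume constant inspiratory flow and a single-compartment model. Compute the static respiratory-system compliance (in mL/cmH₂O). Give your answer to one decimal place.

Flow: 74 L/min ÷ 60 = 1.2333 L/s.
Equation of motion (constant flow): PIP = Vt/C + R·V̇ + PEEP.
Vt/C = PIP − R·V̇ − PEEP = 32 − 8.9×1.2333 − 10 = 32 − 10.976 − 10 = 11.024 cmH2O.
C = Vt / 11.024 = 545 / 11.024 = 49.438 mL/cmH2O.

49.4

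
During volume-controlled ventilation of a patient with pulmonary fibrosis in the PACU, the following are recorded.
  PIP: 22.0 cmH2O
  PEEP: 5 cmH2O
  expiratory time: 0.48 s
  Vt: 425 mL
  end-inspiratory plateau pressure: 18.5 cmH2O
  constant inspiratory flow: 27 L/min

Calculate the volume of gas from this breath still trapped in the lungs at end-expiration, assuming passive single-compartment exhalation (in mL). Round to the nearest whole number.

Flow: 27 L/min ÷ 60 = 0.45 L/s.
R = (PIP − Pplat)/V̇ = (22.0 − 18.5) / 0.45 = 3.5/0.45 = 7.778 cmH2O·s/L.
C = Vt/(Pplat − PEEP) = 425.0 / (18.5 − 5) = 425.0/13.5 = 31.481 mL/cmH2O.
τ = R × C = 7.778 × 0.03148 L/cmH2O = 0.2449 s.
Fraction remaining = e^(−Te/τ) = e^(−0.48/0.2449) = 0.1409.
Trapped volume = 425.0 × 0.1409 = 59.883 mL.

60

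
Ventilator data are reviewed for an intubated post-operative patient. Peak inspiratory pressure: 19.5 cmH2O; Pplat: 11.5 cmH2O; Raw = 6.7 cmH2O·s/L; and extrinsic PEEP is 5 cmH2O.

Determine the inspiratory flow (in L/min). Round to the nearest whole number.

72

flow = (PIP − Pplat) / Raw = (19.5 − 11.5) / 6.7 = 1.194 L/s × 60 = 71.64 L/min.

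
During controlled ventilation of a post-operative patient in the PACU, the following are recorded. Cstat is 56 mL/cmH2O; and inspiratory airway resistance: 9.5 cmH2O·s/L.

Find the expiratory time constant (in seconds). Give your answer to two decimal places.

τ = R × C = 9.5 × 56 mL/cmH2O = 9.5 × 0.056 L/cmH2O = 0.532 s.

0.53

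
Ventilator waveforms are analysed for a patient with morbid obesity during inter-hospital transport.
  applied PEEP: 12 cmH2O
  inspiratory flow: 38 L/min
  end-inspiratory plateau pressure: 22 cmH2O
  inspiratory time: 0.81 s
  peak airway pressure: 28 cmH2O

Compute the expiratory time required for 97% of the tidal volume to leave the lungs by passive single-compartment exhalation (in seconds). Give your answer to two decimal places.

1.70

Flow: 38 L/min ÷ 60 = 0.6333 L/s.
Vt = flow × Ti = 0.6333 L/s × 0.81 s × 1000 mL/L = 512.97 mL.
R = (PIP − Pplat)/V̇ = (28 − 22) / 0.6333 = 6.0/0.6333 = 9.474 cmH2O·s/L.
C = Vt/(Pplat − PEEP) = 512.97 / (22 − 12) = 512.97/10.0 = 51.297 mL/cmH2O.
τ = R × C = 9.474 × 0.0513 L/cmH2O = 0.486 s.
t = −τ·ln(1 − 0.97) = −0.486·ln(0.03) = 1.704 s.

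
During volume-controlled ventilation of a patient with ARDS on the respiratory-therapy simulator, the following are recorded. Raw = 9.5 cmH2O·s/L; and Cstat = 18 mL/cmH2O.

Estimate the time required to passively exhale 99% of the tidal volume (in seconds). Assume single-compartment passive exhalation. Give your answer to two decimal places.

0.79

τ = R × C = 9.5 × 18 mL/cmH2O = 9.5 × 0.018 L/cmH2O = 0.171 s.
Exhaled fraction f = 1 − e^(−t/τ) → t = −τ·ln(1 − f) = −0.171·ln(0.01) = 0.7875 s.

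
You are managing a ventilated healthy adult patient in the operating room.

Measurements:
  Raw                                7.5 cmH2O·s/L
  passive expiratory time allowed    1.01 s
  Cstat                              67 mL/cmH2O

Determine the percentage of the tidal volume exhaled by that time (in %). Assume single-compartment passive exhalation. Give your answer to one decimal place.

τ = R × C = 7.5 × 67 mL/cmH2O = 7.5 × 0.067 L/cmH2O = 0.5025 s.
Passive exhalation: V(t)/V₀ = e^(−t/τ) = e^(−1.01/0.5025) = 0.134.
Fraction exhaled = 1 − 0.134 = 0.866 → 86.6%.

86.6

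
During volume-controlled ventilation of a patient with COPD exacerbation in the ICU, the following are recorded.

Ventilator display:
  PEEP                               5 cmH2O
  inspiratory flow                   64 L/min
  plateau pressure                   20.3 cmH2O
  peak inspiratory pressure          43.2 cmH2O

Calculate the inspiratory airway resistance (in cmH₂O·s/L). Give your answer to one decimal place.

21.5

Flow: 64 L/min ÷ 60 = 1.0667 L/s.
Raw = (PIP − Pplat) / flow = (43.2 − 20.3) / 1.0667 = 22.9 / 1.0667 = 21.468 cmH2O·s/L.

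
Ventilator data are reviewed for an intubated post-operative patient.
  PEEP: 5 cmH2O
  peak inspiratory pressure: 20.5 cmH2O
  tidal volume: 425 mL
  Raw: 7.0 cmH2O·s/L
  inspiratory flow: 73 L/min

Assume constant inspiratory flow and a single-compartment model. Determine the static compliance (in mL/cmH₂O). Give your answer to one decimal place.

60.9

Flow: 73 L/min ÷ 60 = 1.2167 L/s.
Equation of motion (constant flow): PIP = Vt/C + R·V̇ + PEEP.
Vt/C = PIP − R·V̇ − PEEP = 20.5 − 7.0×1.2167 − 5 = 20.5 − 8.517 − 5 = 6.983 cmH2O.
C = Vt / 6.983 = 425 / 6.983 = 60.862 mL/cmH2O.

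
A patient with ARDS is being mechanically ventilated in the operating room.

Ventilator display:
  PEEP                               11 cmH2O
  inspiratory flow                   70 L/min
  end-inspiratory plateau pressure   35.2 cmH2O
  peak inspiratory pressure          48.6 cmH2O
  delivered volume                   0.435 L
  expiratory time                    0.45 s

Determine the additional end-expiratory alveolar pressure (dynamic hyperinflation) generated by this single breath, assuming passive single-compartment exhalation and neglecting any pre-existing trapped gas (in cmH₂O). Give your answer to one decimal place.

Flow: 70 L/min ÷ 60 = 1.1667 L/s.
R = (PIP − Pplat)/V̇ = (48.6 − 35.2) / 1.1667 = 13.4/1.1667 = 11.485 cmH2O·s/L.
C = Vt/(Pplat − PEEP) = 435.0 / (35.2 − 11) = 435.0/24.2 = 17.975 mL/cmH2O.
τ = R × C = 11.485 × 0.01798 L/cmH2O = 0.2065 s.
Fraction remaining = e^(−Te/τ) = e^(−0.45/0.2065) = 0.1131; trapped volume = 435.0 × 0.1131 = 49.199 mL.
Additional alveolar pressure from trapping ≈ V_trapped / C = 49.199 / 17.975 = 2.737 cmH2O.

2.7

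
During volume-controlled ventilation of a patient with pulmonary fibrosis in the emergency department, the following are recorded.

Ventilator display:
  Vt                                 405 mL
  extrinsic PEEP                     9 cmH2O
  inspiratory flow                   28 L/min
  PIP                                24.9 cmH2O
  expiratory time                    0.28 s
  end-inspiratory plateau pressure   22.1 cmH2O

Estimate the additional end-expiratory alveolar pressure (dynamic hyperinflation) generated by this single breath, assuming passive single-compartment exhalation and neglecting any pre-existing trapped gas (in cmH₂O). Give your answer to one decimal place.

Flow: 28 L/min ÷ 60 = 0.4667 L/s.
R = (PIP − Pplat)/V̇ = (24.9 − 22.1) / 0.4667 = 2.8/0.4667 = 6.0 cmH2O·s/L.
C = Vt/(Pplat − PEEP) = 405.0 / (22.1 − 9) = 405.0/13.1 = 30.916 mL/cmH2O.
τ = R × C = 6.0 × 0.03092 L/cmH2O = 0.1855 s.
Fraction remaining = e^(−Te/τ) = e^(−0.28/0.1855) = 0.221; trapped volume = 405.0 × 0.221 = 89.505 mL.
Additional alveolar pressure from trapping ≈ V_trapped / C = 89.505 / 30.916 = 2.895 cmH2O.

2.9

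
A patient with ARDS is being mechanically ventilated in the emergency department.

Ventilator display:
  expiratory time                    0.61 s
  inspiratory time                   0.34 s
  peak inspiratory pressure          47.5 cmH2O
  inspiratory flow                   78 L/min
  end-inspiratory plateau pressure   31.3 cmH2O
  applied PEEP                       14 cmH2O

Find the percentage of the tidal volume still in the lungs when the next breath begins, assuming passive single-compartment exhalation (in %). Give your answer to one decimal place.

Flow: 78 L/min ÷ 60 = 1.3 L/s.
Vt = flow × Ti = 1.3 L/s × 0.34 s × 1000 mL/L = 442.0 mL.
R = (PIP − Pplat)/V̇ = (47.5 − 31.3) / 1.3 = 16.2/1.3 = 12.462 cmH2O·s/L.
C = Vt/(Pplat − PEEP) = 442.0 / (31.3 − 14) = 442.0/17.3 = 25.549 mL/cmH2O.
τ = R × C = 12.462 × 0.02555 L/cmH2O = 0.3184 s.
Fraction remaining at end-expiration = e^(−Te/τ) = e^(−0.61/0.3184) = 0.1472 → 14.72%.

14.7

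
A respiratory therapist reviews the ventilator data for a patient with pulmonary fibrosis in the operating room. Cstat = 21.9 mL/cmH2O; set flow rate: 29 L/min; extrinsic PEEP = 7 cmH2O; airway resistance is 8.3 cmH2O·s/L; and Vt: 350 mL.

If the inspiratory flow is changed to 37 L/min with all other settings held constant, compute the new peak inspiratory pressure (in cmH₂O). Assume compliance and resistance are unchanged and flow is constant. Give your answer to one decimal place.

Flow: 29 L/min ÷ 60 = 0.4833 L/s.
New flow: 37 L/min ÷ 60 = 0.6167 L/s.
PIP = Vt/C + R·V̇ + PEEP (constant-flow equation of motion).
Only the resistive term changes: ΔPIP = R × ΔV̇ = 8.3 × (0.6167 − 0.4833) = 8.3 × 0.1334 = 1.107 cmH2O.
Original PIP = 350/21.9 + 8.3×0.4833 + 7 = 26.993 cmH2O; new PIP = 26.993 + (1.107) = 28.1 cmH2O.

28.1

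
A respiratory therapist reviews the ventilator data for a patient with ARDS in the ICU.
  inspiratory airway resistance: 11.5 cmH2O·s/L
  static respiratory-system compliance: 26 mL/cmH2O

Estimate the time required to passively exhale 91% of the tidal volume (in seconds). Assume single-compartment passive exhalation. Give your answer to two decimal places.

0.72

τ = R × C = 11.5 × 26 mL/cmH2O = 11.5 × 0.026 L/cmH2O = 0.299 s.
Exhaled fraction f = 1 − e^(−t/τ) → t = −τ·ln(1 − f) = −0.299·ln(0.09) = 0.72 s.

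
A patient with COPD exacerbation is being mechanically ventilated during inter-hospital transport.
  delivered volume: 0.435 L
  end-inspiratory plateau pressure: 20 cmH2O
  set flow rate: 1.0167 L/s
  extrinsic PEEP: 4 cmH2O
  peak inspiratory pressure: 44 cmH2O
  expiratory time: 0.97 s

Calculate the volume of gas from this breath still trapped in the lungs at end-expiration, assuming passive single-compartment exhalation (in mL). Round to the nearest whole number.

R = (PIP − Pplat)/V̇ = (44 − 20) / 1.0167 = 24.0/1.0167 = 23.606 cmH2O·s/L.
C = Vt/(Pplat − PEEP) = 435.0 / (20 − 4) = 435.0/16.0 = 27.188 mL/cmH2O.
τ = R × C = 23.606 × 0.02719 L/cmH2O = 0.6418 s.
Fraction remaining = e^(−Te/τ) = e^(−0.97/0.6418) = 0.2206.
Trapped volume = 435.0 × 0.2206 = 95.961 mL.

96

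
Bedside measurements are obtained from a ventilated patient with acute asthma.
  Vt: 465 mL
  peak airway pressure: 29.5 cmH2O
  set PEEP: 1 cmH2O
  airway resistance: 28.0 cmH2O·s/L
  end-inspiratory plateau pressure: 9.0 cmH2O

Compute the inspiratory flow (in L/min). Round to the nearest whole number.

flow = (PIP − Pplat) / Raw = (29.5 − 9.0) / 28.0 = 0.7321 L/s × 60 = 43.926 L/min.

44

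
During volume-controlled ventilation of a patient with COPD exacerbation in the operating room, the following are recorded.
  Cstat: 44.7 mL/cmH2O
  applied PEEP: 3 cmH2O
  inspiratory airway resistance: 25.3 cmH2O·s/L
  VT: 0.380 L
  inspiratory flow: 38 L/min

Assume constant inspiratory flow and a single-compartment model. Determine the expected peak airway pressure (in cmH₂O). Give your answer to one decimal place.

Flow: 38 L/min ÷ 60 = 0.6333 L/s.
Equation of motion (constant flow): PIP = Vt/C + R·V̇ + PEEP.
PIP = 380/44.7 + 25.3×0.6333 + 3 = 8.501 + 16.022 + 3 = 27.523 cmH2O.

27.5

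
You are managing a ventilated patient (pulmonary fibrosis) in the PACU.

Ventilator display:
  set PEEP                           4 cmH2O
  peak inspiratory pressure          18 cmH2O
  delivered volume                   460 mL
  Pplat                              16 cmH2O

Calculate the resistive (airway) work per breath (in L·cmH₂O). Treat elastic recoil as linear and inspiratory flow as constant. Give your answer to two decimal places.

With constant inspiratory flow the resistive pressure is constant at PIP − Pplat = 18 − 16 = 2.0 cmH2O, so resistive work = 2.0 × 0.460 = 0.92 L·cmH2O.

0.92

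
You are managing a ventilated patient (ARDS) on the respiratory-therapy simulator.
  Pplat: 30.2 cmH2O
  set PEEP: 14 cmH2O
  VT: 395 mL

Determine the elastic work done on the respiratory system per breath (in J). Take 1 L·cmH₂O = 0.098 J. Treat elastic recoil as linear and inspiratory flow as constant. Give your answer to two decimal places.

Elastic work ≈ ½ × (Pplat − PEEP) × Vt = 0.5 × (30.2 − 14) × 0.395 L = 0.5 × 16.2 × 0.395 = 3.2 L·cmH2O.
× 0.098 J/(L·cmH2O) → 0.3136 J.

0.31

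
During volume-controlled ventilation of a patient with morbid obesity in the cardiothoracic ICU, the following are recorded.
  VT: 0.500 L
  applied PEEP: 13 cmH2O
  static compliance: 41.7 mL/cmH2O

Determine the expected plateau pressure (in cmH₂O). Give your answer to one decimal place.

25.0

Pplat = PEEP + Vt / Cstat = 13 + 500 / 41.7 = 13 + 11.99 = 24.99 cmH2O.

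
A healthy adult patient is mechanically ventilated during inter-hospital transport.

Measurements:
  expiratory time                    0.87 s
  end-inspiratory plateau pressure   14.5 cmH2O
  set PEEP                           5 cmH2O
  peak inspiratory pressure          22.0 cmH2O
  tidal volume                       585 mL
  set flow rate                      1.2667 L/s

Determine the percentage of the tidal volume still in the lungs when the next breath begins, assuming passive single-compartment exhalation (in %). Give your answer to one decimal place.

9.2

R = (PIP − Pplat)/V̇ = (22.0 − 14.5) / 1.2667 = 7.5/1.2667 = 5.921 cmH2O·s/L.
C = Vt/(Pplat − PEEP) = 585.0 / (14.5 − 5) = 585.0/9.5 = 61.579 mL/cmH2O.
τ = R × C = 5.921 × 0.06158 L/cmH2O = 0.3646 s.
Fraction remaining at end-expiration = e^(−Te/τ) = e^(−0.87/0.3646) = 0.09198 → 9.198%.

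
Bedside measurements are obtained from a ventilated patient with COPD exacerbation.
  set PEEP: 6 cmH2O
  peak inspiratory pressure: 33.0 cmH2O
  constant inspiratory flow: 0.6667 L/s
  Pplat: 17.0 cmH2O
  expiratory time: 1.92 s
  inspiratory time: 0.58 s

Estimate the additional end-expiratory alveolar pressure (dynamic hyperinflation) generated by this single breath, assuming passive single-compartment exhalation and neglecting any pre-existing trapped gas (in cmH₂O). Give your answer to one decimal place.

Vt = flow × Ti = 0.6667 L/s × 0.58 s × 1000 mL/L = 386.69 mL.
R = (PIP − Pplat)/V̇ = (33.0 − 17.0) / 0.6667 = 16.0/0.6667 = 23.999 cmH2O·s/L.
C = Vt/(Pplat − PEEP) = 386.69 / (17.0 − 6) = 386.69/11.0 = 35.154 mL/cmH2O.
τ = R × C = 23.999 × 0.03515 L/cmH2O = 0.8436 s.
Fraction remaining = e^(−Te/τ) = e^(−1.92/0.8436) = 0.1027; trapped volume = 386.69 × 0.1027 = 39.713 mL.
Additional alveolar pressure from trapping ≈ V_trapped / C = 39.713 / 35.154 = 1.13 cmH2O.

1.1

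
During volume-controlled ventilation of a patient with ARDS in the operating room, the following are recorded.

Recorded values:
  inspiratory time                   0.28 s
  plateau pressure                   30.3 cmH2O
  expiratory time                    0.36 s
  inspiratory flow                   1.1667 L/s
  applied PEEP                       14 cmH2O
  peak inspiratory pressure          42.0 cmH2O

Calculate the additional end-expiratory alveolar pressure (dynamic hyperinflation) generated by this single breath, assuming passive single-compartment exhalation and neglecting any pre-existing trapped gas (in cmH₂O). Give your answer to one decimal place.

Vt = flow × Ti = 1.1667 L/s × 0.28 s × 1000 mL/L = 326.68 mL.
R = (PIP − Pplat)/V̇ = (42.0 − 30.3) / 1.1667 = 11.7/1.1667 = 10.028 cmH2O·s/L.
C = Vt/(Pplat − PEEP) = 326.68 / (30.3 − 14) = 326.68/16.3 = 20.042 mL/cmH2O.
τ = R × C = 10.028 × 0.02004 L/cmH2O = 0.201 s.
Fraction remaining = e^(−Te/τ) = e^(−0.36/0.201) = 0.1668; trapped volume = 326.68 × 0.1668 = 54.49 mL.
Additional alveolar pressure from trapping ≈ V_trapped / C = 54.49 / 20.042 = 2.719 cmH2O.

2.7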